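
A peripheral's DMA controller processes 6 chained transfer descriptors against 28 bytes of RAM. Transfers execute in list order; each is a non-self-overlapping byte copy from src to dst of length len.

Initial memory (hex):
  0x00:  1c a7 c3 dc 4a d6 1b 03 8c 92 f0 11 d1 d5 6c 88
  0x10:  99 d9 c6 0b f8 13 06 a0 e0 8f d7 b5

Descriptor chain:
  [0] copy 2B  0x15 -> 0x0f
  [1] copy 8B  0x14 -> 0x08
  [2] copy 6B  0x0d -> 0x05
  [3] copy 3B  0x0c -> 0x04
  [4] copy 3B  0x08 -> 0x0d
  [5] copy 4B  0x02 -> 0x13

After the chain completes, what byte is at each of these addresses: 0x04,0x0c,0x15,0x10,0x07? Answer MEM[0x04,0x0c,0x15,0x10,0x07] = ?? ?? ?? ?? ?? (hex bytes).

[0] 0x15->0x0f len=2 : 13 06
[1] 0x14->0x08 len=8 : f8 13 06 a0 e0 8f d7 b5
[2] 0x0d->0x05 len=6 : 8f d7 b5 06 d9 c6
[3] 0x0c->0x04 len=3 : e0 8f d7
[4] 0x08->0x0d len=3 : 06 d9 c6
[5] 0x02->0x13 len=4 : c3 dc e0 8f
query mem[0x04]=0xe0, mem[0x0c]=0xe0, mem[0x15]=0xe0, mem[0x10]=0x06, mem[0x07]=0xb5

MEM[0x04,0x0c,0x15,0x10,0x07] = e0 e0 e0 06 b5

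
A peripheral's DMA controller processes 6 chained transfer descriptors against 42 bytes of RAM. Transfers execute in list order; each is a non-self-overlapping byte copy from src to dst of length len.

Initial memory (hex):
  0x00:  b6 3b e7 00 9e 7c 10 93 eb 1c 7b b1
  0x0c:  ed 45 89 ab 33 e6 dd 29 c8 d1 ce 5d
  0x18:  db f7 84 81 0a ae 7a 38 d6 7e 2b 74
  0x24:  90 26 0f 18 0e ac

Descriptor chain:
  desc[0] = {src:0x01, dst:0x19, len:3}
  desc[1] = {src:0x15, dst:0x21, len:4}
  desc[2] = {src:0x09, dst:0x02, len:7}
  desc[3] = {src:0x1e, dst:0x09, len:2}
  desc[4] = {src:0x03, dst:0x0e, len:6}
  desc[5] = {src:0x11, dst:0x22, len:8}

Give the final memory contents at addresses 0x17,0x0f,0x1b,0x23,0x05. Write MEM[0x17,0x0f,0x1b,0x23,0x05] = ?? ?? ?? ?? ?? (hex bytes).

[0] 0x01->0x19 len=3 : 3b e7 00
[1] 0x15->0x21 len=4 : d1 ce 5d db
[2] 0x09->0x02 len=7 : 1c 7b b1 ed 45 89 ab
[3] 0x1e->0x09 len=2 : 7a 38
[4] 0x03->0x0e len=6 : 7b b1 ed 45 89 ab
[5] 0x11->0x22 len=8 : 45 89 ab c8 d1 ce 5d db
query mem[0x17]=0x5d, mem[0x0f]=0xb1, mem[0x1b]=0x00, mem[0x23]=0x89, mem[0x05]=0xed

MEM[0x17,0x0f,0x1b,0x23,0x05] = 5d b1 00 89 ed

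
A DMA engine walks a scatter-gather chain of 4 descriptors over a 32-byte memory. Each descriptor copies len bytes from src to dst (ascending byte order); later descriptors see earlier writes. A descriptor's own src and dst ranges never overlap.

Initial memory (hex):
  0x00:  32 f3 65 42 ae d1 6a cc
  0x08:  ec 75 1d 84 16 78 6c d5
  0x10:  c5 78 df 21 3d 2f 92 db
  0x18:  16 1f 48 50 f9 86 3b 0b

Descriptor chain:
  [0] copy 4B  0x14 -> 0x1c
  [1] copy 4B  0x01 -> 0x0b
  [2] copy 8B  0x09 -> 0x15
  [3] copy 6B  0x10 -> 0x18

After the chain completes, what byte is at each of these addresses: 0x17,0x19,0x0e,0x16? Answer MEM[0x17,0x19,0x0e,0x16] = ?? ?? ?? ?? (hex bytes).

  after D0: wrote 4B at 0x1c = 3d2f92db
  after D1: wrote 4B at 0x0b = f36542ae
  after D2: wrote 8B at 0x15 = 751df36542aed5c5
  after D3: wrote 6B at 0x18 = c578df213d75
query mem[0x17]=0xf3, mem[0x19]=0x78, mem[0x0e]=0xae, mem[0x16]=0x1d

MEM[0x17,0x19,0x0e,0x16] = f3 78 ae 1d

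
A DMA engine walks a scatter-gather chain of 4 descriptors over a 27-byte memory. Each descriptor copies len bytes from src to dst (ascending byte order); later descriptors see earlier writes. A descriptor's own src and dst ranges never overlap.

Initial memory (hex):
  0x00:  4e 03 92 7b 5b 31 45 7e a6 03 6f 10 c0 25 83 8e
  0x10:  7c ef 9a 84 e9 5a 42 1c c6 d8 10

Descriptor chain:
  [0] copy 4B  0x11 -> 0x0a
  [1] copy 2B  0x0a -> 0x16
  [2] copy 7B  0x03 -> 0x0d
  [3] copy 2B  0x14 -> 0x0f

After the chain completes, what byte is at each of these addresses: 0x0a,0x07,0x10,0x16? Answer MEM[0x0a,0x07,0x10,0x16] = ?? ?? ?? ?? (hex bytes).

  after D0: wrote 4B at 0x0a = ef9a84e9
  after D1: wrote 2B at 0x16 = ef9a
  after D2: wrote 7B at 0x0d = 7b5b31457ea603
  after D3: wrote 2B at 0x0f = e95a
query mem[0x0a]=0xef, mem[0x07]=0x7e, mem[0x10]=0x5a, mem[0x16]=0xef

MEM[0x0a,0x07,0x10,0x16] = ef 7e 5a ef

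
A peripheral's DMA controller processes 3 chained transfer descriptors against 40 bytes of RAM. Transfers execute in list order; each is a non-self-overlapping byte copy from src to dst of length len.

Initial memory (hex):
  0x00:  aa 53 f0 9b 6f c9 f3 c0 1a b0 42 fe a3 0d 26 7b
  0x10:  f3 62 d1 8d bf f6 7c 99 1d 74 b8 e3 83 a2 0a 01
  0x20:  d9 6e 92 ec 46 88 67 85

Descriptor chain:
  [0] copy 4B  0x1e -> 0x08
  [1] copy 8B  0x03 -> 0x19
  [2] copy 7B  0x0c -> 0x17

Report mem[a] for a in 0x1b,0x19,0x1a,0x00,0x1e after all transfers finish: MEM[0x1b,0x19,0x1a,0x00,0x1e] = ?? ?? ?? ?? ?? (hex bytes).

MEM[0x1b,0x19,0x1a,0x00,0x1e] = f3 26 7b aa 0a

[0] 0x1e->0x08 len=4 : 0a 01 d9 6e
[1] 0x03->0x19 len=8 : 9b 6f c9 f3 c0 0a 01 d9
[2] 0x0c->0x17 len=7 : a3 0d 26 7b f3 62 d1
query mem[0x1b]=0xf3, mem[0x19]=0x26, mem[0x1a]=0x7b, mem[0x00]=0xaa, mem[0x1e]=0x0a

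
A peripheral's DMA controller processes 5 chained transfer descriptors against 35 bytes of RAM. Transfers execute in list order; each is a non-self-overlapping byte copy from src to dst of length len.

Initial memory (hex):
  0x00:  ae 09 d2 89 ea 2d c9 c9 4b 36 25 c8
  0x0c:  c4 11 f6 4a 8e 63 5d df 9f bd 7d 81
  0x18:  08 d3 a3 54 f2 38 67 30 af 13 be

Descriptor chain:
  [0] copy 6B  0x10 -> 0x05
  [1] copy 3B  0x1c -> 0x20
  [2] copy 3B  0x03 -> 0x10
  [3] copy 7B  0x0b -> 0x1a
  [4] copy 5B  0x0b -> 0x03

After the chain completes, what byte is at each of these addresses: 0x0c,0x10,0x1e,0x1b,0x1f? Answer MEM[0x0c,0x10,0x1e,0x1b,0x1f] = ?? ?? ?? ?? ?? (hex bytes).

MEM[0x0c,0x10,0x1e,0x1b,0x1f] = c4 89 4a c4 89

[0] 0x10->0x05 len=6 : 8e 63 5d df 9f bd
[1] 0x1c->0x20 len=3 : f2 38 67
[2] 0x03->0x10 len=3 : 89 ea 8e
[3] 0x0b->0x1a len=7 : c8 c4 11 f6 4a 89 ea
[4] 0x0b->0x03 len=5 : c8 c4 11 f6 4a
query mem[0x0c]=0xc4, mem[0x10]=0x89, mem[0x1e]=0x4a, mem[0x1b]=0xc4, mem[0x1f]=0x89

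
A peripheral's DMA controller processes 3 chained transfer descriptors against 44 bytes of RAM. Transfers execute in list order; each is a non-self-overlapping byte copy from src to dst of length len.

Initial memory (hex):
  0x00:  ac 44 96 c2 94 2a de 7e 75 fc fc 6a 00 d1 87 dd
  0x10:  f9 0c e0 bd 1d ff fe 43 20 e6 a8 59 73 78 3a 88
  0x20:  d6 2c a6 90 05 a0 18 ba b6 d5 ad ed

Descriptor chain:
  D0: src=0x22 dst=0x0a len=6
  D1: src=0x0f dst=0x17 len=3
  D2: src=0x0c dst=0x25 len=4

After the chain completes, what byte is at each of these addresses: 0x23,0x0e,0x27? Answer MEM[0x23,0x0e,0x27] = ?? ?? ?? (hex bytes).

  after D0: wrote 6B at 0x0a = a69005a018ba
  after D1: wrote 3B at 0x17 = baf90c
  after D2: wrote 4B at 0x25 = 05a018ba
query mem[0x23]=0x90, mem[0x0e]=0x18, mem[0x27]=0x18

MEM[0x23,0x0e,0x27] = 90 18 18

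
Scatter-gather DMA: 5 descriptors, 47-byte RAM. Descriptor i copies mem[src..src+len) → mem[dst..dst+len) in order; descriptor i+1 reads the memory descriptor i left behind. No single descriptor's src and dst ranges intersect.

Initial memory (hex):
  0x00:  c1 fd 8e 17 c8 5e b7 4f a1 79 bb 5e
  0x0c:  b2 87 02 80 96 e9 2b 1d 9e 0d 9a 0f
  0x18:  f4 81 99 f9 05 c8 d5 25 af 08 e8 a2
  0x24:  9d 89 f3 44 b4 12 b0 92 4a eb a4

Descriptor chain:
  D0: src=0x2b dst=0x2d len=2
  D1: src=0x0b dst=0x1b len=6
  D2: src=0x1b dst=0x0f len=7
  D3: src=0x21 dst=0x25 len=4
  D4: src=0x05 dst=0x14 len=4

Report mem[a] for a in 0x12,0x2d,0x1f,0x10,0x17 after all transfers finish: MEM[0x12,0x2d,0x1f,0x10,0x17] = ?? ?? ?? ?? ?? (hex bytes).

MEM[0x12,0x2d,0x1f,0x10,0x17] = 02 92 80 b2 a1

D0: mem[0x2d..0x2e] <- [92 4a]
D1: mem[0x1b..0x20] <- [5e b2 87 02 80 96]
D2: mem[0x0f..0x15] <- [5e b2 87 02 80 96 08]
D3: mem[0x25..0x28] <- [08 e8 a2 9d]
D4: mem[0x14..0x17] <- [5e b7 4f a1]
query mem[0x12]=0x02, mem[0x2d]=0x92, mem[0x1f]=0x80, mem[0x10]=0xb2, mem[0x17]=0xa1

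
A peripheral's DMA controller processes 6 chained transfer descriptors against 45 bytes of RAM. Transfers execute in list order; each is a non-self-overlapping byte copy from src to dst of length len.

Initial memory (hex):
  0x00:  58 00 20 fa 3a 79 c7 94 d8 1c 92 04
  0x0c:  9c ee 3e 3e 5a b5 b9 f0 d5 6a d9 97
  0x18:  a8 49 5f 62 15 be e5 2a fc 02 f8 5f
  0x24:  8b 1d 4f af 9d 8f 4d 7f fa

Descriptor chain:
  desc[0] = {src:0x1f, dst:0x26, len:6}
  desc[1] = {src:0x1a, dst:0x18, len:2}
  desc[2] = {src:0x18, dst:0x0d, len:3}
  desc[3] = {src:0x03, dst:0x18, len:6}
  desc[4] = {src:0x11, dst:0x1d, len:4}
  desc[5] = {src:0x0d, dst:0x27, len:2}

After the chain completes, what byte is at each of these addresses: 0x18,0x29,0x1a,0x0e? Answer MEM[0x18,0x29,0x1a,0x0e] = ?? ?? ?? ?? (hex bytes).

[0] 0x1f->0x26 len=6 : 2a fc 02 f8 5f 8b
[1] 0x1a->0x18 len=2 : 5f 62
[2] 0x18->0x0d len=3 : 5f 62 5f
[3] 0x03->0x18 len=6 : fa 3a 79 c7 94 d8
[4] 0x11->0x1d len=4 : b5 b9 f0 d5
[5] 0x0d->0x27 len=2 : 5f 62
query mem[0x18]=0xfa, mem[0x29]=0xf8, mem[0x1a]=0x79, mem[0x0e]=0x62

MEM[0x18,0x29,0x1a,0x0e] = fa f8 79 62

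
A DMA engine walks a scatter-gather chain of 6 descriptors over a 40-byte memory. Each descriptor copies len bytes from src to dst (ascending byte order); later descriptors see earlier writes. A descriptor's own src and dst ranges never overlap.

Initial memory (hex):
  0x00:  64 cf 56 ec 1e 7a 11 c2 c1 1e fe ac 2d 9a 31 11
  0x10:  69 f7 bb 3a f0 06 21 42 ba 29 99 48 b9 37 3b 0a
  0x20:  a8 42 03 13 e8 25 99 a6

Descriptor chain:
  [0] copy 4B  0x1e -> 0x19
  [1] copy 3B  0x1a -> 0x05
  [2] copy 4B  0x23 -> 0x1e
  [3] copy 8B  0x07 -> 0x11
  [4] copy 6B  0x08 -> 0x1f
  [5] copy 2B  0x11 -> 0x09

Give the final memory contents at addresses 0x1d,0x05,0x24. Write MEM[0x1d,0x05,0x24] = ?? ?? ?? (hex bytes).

[0] 0x1e->0x19 len=4 : 3b 0a a8 42
[1] 0x1a->0x05 len=3 : 0a a8 42
[2] 0x23->0x1e len=4 : 13 e8 25 99
[3] 0x07->0x11 len=8 : 42 c1 1e fe ac 2d 9a 31
[4] 0x08->0x1f len=6 : c1 1e fe ac 2d 9a
[5] 0x11->0x09 len=2 : 42 c1
query mem[0x1d]=0x37, mem[0x05]=0x0a, mem[0x24]=0x9a

MEM[0x1d,0x05,0x24] = 37 0a 9a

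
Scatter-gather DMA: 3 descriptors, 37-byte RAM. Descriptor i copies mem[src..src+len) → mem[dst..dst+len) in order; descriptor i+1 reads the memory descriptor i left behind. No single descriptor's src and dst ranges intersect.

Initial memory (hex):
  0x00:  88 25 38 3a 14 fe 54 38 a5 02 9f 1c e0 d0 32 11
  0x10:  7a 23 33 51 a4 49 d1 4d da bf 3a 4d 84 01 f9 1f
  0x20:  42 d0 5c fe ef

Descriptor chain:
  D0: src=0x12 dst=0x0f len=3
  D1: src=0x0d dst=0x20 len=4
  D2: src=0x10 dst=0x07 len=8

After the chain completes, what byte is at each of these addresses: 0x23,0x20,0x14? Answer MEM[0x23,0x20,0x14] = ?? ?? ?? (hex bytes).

MEM[0x23,0x20,0x14] = 51 d0 a4

D0: mem[0x0f..0x11] <- [33 51 a4]
D1: mem[0x20..0x23] <- [d0 32 33 51]
D2: mem[0x07..0x0e] <- [51 a4 33 51 a4 49 d1 4d]
query mem[0x23]=0x51, mem[0x20]=0xd0, mem[0x14]=0xa4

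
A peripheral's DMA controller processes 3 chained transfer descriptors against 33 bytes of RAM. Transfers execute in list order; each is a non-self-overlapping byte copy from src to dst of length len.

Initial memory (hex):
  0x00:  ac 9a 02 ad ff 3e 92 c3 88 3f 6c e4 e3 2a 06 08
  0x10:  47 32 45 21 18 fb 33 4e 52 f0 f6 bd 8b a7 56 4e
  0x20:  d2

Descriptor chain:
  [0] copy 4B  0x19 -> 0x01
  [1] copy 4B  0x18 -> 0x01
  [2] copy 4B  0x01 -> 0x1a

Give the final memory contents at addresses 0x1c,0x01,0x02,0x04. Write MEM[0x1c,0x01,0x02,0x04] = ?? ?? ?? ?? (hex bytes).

#0 dst[0x01+4] := {0xf0,0xf6,0xbd,0x8b}
#1 dst[0x01+4] := {0x52,0xf0,0xf6,0xbd}
#2 dst[0x1a+4] := {0x52,0xf0,0xf6,0xbd}
query mem[0x1c]=0xf6, mem[0x01]=0x52, mem[0x02]=0xf0, mem[0x04]=0xbd

MEM[0x1c,0x01,0x02,0x04] = f6 52 f0 bd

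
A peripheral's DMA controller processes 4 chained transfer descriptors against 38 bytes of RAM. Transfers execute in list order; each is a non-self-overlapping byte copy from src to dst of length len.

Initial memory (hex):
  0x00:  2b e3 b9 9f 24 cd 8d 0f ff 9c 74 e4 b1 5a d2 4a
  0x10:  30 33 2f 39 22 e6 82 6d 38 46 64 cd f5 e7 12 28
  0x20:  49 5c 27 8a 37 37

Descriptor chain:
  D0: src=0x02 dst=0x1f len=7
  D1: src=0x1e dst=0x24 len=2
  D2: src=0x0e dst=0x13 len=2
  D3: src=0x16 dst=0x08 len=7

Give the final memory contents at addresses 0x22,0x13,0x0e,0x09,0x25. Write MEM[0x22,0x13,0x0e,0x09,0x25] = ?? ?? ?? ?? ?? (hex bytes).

[0] 0x02->0x1f len=7 : b9 9f 24 cd 8d 0f ff
[1] 0x1e->0x24 len=2 : 12 b9
[2] 0x0e->0x13 len=2 : d2 4a
[3] 0x16->0x08 len=7 : 82 6d 38 46 64 cd f5
query mem[0x22]=0xcd, mem[0x13]=0xd2, mem[0x0e]=0xf5, mem[0x09]=0x6d, mem[0x25]=0xb9

MEM[0x22,0x13,0x0e,0x09,0x25] = cd d2 f5 6d b9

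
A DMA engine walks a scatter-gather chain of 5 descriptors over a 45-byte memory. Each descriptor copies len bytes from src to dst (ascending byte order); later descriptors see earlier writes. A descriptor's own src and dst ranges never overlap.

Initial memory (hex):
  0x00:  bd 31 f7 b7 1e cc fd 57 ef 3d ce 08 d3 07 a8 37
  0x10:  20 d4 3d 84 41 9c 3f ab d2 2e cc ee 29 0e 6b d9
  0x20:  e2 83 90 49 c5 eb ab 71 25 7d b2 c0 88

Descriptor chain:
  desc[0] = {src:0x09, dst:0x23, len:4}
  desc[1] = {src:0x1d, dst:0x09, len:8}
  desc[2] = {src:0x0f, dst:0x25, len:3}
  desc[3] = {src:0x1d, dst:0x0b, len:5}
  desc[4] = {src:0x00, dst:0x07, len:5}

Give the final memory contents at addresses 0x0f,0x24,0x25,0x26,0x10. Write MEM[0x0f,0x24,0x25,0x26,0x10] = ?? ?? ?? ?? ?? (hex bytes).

MEM[0x0f,0x24,0x25,0x26,0x10] = 83 ce 3d ce ce

[0] 0x09->0x23 len=4 : 3d ce 08 d3
[1] 0x1d->0x09 len=8 : 0e 6b d9 e2 83 90 3d ce
[2] 0x0f->0x25 len=3 : 3d ce d4
[3] 0x1d->0x0b len=5 : 0e 6b d9 e2 83
[4] 0x00->0x07 len=5 : bd 31 f7 b7 1e
query mem[0x0f]=0x83, mem[0x24]=0xce, mem[0x25]=0x3d, mem[0x26]=0xce, mem[0x10]=0xce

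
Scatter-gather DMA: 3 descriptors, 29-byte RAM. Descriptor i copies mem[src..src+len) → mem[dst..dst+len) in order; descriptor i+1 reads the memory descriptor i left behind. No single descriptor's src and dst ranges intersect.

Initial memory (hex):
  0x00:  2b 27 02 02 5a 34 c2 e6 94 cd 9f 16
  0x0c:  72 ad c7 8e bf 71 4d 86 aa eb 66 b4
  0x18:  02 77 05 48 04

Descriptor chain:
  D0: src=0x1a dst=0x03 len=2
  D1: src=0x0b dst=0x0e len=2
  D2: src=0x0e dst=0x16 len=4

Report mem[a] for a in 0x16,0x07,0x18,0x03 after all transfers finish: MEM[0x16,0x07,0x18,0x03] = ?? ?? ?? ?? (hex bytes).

MEM[0x16,0x07,0x18,0x03] = 16 e6 bf 05

D0: mem[0x03..0x04] <- [05 48]
D1: mem[0x0e..0x0f] <- [16 72]
D2: mem[0x16..0x19] <- [16 72 bf 71]
query mem[0x16]=0x16, mem[0x07]=0xe6, mem[0x18]=0xbf, mem[0x03]=0x05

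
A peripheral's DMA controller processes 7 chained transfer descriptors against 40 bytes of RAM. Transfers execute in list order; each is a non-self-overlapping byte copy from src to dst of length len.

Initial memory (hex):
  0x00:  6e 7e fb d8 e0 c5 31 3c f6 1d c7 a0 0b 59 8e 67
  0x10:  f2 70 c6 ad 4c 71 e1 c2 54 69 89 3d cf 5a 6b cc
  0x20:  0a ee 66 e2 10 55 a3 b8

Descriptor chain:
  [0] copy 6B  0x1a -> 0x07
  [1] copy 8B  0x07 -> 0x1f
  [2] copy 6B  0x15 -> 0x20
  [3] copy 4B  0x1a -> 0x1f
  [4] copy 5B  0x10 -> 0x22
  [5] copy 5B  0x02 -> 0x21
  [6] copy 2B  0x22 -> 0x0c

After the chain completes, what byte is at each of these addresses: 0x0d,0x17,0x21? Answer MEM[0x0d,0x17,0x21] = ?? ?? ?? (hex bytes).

MEM[0x0d,0x17,0x21] = e0 c2 fb

D0: mem[0x07..0x0c] <- [89 3d cf 5a 6b cc]
D1: mem[0x1f..0x26] <- [89 3d cf 5a 6b cc 59 8e]
D2: mem[0x20..0x25] <- [71 e1 c2 54 69 89]
D3: mem[0x1f..0x22] <- [89 3d cf 5a]
D4: mem[0x22..0x26] <- [f2 70 c6 ad 4c]
D5: mem[0x21..0x25] <- [fb d8 e0 c5 31]
D6: mem[0x0c..0x0d] <- [d8 e0]
query mem[0x0d]=0xe0, mem[0x17]=0xc2, mem[0x21]=0xfb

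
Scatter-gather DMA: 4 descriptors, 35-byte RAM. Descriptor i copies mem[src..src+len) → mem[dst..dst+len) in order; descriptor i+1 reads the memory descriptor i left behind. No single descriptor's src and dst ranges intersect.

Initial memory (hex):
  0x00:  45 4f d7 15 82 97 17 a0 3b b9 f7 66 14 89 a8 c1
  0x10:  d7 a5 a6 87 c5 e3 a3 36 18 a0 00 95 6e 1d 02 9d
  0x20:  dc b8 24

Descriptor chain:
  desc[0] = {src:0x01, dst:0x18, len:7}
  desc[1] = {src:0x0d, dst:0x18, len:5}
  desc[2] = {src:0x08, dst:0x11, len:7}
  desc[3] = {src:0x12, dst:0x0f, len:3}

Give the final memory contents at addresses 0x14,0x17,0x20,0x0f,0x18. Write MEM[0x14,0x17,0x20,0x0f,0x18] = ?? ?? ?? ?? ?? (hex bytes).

D0: mem[0x18..0x1e] <- [4f d7 15 82 97 17 a0]
D1: mem[0x18..0x1c] <- [89 a8 c1 d7 a5]
D2: mem[0x11..0x17] <- [3b b9 f7 66 14 89 a8]
D3: mem[0x0f..0x11] <- [b9 f7 66]
query mem[0x14]=0x66, mem[0x17]=0xa8, mem[0x20]=0xdc, mem[0x0f]=0xb9, mem[0x18]=0x89

MEM[0x14,0x17,0x20,0x0f,0x18] = 66 a8 dc b9 89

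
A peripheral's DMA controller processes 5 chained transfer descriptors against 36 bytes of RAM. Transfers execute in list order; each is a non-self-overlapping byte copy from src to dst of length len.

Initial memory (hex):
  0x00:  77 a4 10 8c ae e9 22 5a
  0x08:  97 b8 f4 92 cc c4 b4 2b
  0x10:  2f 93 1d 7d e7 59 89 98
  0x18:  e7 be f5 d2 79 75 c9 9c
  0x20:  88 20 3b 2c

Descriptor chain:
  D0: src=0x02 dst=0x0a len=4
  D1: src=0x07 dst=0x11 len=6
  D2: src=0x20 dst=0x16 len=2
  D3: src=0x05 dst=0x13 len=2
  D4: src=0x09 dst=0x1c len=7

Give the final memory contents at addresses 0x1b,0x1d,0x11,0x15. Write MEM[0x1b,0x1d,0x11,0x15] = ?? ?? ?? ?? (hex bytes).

MEM[0x1b,0x1d,0x11,0x15] = d2 10 5a 8c

[0] 0x02->0x0a len=4 : 10 8c ae e9
[1] 0x07->0x11 len=6 : 5a 97 b8 10 8c ae
[2] 0x20->0x16 len=2 : 88 20
[3] 0x05->0x13 len=2 : e9 22
[4] 0x09->0x1c len=7 : b8 10 8c ae e9 b4 2b
query mem[0x1b]=0xd2, mem[0x1d]=0x10, mem[0x11]=0x5a, mem[0x15]=0x8c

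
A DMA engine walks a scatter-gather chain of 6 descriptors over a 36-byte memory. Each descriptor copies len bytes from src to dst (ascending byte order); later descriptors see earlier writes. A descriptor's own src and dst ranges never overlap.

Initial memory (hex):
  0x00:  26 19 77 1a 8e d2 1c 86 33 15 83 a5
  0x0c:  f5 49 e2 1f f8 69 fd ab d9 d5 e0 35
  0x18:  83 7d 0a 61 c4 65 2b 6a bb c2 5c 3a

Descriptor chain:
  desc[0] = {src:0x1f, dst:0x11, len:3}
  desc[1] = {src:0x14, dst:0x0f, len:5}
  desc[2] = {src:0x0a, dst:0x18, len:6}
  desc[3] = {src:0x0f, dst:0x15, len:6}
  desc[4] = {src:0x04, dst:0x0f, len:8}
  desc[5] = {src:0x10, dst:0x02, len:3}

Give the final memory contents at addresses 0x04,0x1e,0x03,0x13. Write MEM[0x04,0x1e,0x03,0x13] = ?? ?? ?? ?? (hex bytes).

MEM[0x04,0x1e,0x03,0x13] = 86 2b 1c 33

D0: mem[0x11..0x13] <- [6a bb c2]
D1: mem[0x0f..0x13] <- [d9 d5 e0 35 83]
D2: mem[0x18..0x1d] <- [83 a5 f5 49 e2 d9]
D3: mem[0x15..0x1a] <- [d9 d5 e0 35 83 d9]
D4: mem[0x0f..0x16] <- [8e d2 1c 86 33 15 83 a5]
D5: mem[0x02..0x04] <- [d2 1c 86]
query mem[0x04]=0x86, mem[0x1e]=0x2b, mem[0x03]=0x1c, mem[0x13]=0x33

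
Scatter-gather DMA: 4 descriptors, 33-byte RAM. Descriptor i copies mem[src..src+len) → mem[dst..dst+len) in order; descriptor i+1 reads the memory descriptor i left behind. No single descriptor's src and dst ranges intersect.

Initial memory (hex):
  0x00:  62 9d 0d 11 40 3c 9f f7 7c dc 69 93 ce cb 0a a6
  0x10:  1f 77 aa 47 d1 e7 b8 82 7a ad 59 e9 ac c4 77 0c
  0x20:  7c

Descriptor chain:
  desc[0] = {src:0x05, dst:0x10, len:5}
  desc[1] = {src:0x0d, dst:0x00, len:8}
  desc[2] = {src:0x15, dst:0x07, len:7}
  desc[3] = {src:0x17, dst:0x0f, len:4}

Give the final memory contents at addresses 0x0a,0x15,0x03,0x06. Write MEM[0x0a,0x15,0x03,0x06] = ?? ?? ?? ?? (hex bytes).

D0: mem[0x10..0x14] <- [3c 9f f7 7c dc]
D1: mem[0x00..0x07] <- [cb 0a a6 3c 9f f7 7c dc]
D2: mem[0x07..0x0d] <- [e7 b8 82 7a ad 59 e9]
D3: mem[0x0f..0x12] <- [82 7a ad 59]
query mem[0x0a]=0x7a, mem[0x15]=0xe7, mem[0x03]=0x3c, mem[0x06]=0x7c

MEM[0x0a,0x15,0x03,0x06] = 7a e7 3c 7c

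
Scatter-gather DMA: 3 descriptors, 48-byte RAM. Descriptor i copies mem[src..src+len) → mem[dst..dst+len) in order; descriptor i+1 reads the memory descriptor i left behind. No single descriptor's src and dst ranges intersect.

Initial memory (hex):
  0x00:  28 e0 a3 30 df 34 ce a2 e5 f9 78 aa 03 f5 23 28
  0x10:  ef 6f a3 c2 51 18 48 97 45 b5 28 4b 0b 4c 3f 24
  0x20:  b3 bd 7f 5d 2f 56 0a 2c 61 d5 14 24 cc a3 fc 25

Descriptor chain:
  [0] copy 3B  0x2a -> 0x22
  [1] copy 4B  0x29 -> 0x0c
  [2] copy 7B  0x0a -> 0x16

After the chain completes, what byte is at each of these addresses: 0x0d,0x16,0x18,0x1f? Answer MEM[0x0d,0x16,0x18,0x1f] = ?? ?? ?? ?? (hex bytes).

MEM[0x0d,0x16,0x18,0x1f] = 14 78 d5 24

D0: mem[0x22..0x24] <- [14 24 cc]
D1: mem[0x0c..0x0f] <- [d5 14 24 cc]
D2: mem[0x16..0x1c] <- [78 aa d5 14 24 cc ef]
query mem[0x0d]=0x14, mem[0x16]=0x78, mem[0x18]=0xd5, mem[0x1f]=0x24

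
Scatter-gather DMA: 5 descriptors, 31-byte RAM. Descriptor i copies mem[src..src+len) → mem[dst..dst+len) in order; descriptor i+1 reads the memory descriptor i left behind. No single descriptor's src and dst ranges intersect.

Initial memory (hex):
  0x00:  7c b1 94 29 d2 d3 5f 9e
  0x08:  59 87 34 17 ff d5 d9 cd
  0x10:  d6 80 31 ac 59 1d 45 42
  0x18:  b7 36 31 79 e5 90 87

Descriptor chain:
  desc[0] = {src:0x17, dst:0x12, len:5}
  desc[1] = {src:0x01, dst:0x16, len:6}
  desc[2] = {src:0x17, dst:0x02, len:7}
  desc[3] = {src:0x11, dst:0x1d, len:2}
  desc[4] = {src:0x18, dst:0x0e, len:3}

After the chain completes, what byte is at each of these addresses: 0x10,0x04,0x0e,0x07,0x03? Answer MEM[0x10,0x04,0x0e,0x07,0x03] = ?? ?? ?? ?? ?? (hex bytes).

D0: mem[0x12..0x16] <- [42 b7 36 31 79]
D1: mem[0x16..0x1b] <- [b1 94 29 d2 d3 5f]
D2: mem[0x02..0x08] <- [94 29 d2 d3 5f e5 90]
D3: mem[0x1d..0x1e] <- [80 42]
D4: mem[0x0e..0x10] <- [29 d2 d3]
query mem[0x10]=0xd3, mem[0x04]=0xd2, mem[0x0e]=0x29, mem[0x07]=0xe5, mem[0x03]=0x29

MEM[0x10,0x04,0x0e,0x07,0x03] = d3 d2 29 e5 29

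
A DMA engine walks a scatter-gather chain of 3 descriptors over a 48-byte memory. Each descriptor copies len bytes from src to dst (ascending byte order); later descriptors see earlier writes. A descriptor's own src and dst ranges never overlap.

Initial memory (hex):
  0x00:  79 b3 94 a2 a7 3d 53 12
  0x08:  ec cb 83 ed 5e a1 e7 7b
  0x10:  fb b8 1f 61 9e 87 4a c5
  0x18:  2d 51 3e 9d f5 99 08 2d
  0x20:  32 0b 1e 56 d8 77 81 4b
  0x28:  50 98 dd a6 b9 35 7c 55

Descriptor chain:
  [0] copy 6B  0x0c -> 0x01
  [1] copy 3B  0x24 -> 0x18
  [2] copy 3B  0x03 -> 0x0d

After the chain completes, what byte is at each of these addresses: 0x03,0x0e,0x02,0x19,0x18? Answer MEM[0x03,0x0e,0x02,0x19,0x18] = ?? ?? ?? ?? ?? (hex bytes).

D0: mem[0x01..0x06] <- [5e a1 e7 7b fb b8]
D1: mem[0x18..0x1a] <- [d8 77 81]
D2: mem[0x0d..0x0f] <- [e7 7b fb]
query mem[0x03]=0xe7, mem[0x0e]=0x7b, mem[0x02]=0xa1, mem[0x19]=0x77, mem[0x18]=0xd8

MEM[0x03,0x0e,0x02,0x19,0x18] = e7 7b a1 77 d8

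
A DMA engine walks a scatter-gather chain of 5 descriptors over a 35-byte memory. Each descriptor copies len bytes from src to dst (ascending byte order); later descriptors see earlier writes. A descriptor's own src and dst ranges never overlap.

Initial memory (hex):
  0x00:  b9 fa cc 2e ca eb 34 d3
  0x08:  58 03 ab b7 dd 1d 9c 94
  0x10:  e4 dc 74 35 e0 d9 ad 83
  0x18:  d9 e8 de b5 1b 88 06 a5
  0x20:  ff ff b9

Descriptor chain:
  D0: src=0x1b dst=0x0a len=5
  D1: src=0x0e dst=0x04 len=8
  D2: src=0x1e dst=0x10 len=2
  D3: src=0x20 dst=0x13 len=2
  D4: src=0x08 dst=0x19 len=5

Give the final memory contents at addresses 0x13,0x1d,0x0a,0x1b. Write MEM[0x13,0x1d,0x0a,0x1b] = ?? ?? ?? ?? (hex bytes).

MEM[0x13,0x1d,0x0a,0x1b] = ff 88 e0 e0

[0] 0x1b->0x0a len=5 : b5 1b 88 06 a5
[1] 0x0e->0x04 len=8 : a5 94 e4 dc 74 35 e0 d9
[2] 0x1e->0x10 len=2 : 06 a5
[3] 0x20->0x13 len=2 : ff ff
[4] 0x08->0x19 len=5 : 74 35 e0 d9 88
query mem[0x13]=0xff, mem[0x1d]=0x88, mem[0x0a]=0xe0, mem[0x1b]=0xe0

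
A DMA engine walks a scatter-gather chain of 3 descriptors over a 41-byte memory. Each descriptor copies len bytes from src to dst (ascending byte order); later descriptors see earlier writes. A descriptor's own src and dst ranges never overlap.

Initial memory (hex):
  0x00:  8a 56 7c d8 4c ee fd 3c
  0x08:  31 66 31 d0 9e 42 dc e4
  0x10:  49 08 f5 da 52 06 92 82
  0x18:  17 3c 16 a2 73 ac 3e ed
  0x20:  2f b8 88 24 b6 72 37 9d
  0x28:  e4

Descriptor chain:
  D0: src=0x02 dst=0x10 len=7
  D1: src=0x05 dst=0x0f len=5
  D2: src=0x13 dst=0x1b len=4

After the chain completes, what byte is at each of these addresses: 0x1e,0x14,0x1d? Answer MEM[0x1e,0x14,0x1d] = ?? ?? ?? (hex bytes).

MEM[0x1e,0x14,0x1d] = 31 fd 3c

  after D0: wrote 7B at 0x10 = 7cd84ceefd3c31
  after D1: wrote 5B at 0x0f = eefd3c3166
  after D2: wrote 4B at 0x1b = 66fd3c31
query mem[0x1e]=0x31, mem[0x14]=0xfd, mem[0x1d]=0x3c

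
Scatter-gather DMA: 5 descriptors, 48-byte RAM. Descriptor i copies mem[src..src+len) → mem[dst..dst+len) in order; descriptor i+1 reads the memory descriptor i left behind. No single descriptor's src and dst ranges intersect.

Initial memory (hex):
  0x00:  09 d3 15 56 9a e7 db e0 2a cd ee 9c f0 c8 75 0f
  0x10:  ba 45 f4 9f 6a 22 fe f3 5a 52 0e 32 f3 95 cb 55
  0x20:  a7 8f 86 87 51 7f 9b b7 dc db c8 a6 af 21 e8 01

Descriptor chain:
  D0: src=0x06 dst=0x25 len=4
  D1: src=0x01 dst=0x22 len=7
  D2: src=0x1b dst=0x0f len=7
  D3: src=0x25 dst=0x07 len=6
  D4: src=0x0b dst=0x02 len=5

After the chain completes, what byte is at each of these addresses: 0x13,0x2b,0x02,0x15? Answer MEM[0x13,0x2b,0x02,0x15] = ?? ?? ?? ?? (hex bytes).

MEM[0x13,0x2b,0x02,0x15] = 55 a6 db 8f

  after D0: wrote 4B at 0x25 = dbe02acd
  after D1: wrote 7B at 0x22 = d315569ae7dbe0
  after D2: wrote 7B at 0x0f = 32f395cb55a78f
  after D3: wrote 6B at 0x07 = 9ae7dbe0dbc8
  after D4: wrote 5B at 0x02 = dbc8c87532
query mem[0x13]=0x55, mem[0x2b]=0xa6, mem[0x02]=0xdb, mem[0x15]=0x8f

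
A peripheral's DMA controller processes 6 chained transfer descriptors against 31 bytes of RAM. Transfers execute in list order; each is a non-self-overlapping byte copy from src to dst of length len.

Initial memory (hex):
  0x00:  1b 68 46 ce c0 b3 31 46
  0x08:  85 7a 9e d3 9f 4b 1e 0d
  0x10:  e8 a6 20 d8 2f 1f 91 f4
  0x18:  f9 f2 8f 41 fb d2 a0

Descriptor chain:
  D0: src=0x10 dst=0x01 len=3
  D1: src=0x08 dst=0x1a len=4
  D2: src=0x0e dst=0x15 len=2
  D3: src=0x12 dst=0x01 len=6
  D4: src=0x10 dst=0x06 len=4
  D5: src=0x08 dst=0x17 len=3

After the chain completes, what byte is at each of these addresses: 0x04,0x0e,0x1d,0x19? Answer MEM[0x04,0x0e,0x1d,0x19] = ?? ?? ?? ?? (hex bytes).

  after D0: wrote 3B at 0x01 = e8a620
  after D1: wrote 4B at 0x1a = 857a9ed3
  after D2: wrote 2B at 0x15 = 1e0d
  after D3: wrote 6B at 0x01 = 20d82f1e0df4
  after D4: wrote 4B at 0x06 = e8a620d8
  after D5: wrote 3B at 0x17 = 20d89e
query mem[0x04]=0x1e, mem[0x0e]=0x1e, mem[0x1d]=0xd3, mem[0x19]=0x9e

MEM[0x04,0x0e,0x1d,0x19] = 1e 1e d3 9e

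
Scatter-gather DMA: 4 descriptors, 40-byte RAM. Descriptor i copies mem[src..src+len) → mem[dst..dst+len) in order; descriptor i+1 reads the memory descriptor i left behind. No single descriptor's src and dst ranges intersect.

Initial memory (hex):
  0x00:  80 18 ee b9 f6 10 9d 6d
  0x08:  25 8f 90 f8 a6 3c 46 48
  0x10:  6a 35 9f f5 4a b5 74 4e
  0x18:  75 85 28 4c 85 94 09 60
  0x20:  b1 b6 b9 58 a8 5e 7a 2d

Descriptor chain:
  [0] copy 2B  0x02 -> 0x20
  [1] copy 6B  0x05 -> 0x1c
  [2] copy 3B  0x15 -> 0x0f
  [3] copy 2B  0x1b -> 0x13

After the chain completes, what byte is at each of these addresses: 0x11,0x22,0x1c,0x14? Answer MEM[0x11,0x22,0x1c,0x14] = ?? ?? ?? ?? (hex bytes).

MEM[0x11,0x22,0x1c,0x14] = 4e b9 10 10

  after D0: wrote 2B at 0x20 = eeb9
  after D1: wrote 6B at 0x1c = 109d6d258f90
  after D2: wrote 3B at 0x0f = b5744e
  after D3: wrote 2B at 0x13 = 4c10
query mem[0x11]=0x4e, mem[0x22]=0xb9, mem[0x1c]=0x10, mem[0x14]=0x10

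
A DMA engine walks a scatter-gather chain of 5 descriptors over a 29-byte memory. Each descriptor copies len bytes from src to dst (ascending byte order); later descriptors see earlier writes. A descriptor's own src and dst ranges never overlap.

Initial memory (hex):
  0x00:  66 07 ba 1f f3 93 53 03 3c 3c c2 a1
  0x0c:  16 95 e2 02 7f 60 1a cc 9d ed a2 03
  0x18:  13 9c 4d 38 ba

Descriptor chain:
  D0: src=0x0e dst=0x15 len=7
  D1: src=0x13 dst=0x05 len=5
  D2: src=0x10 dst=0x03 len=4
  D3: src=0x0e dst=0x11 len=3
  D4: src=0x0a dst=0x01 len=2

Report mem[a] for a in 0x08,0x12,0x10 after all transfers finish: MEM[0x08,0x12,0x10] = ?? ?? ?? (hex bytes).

#0 dst[0x15+7] := {0xe2,0x02,0x7f,0x60,0x1a,0xcc,0x9d}
#1 dst[0x05+5] := {0xcc,0x9d,0xe2,0x02,0x7f}
#2 dst[0x03+4] := {0x7f,0x60,0x1a,0xcc}
#3 dst[0x11+3] := {0xe2,0x02,0x7f}
#4 dst[0x01+2] := {0xc2,0xa1}
query mem[0x08]=0x02, mem[0x12]=0x02, mem[0x10]=0x7f

MEM[0x08,0x12,0x10] = 02 02 7f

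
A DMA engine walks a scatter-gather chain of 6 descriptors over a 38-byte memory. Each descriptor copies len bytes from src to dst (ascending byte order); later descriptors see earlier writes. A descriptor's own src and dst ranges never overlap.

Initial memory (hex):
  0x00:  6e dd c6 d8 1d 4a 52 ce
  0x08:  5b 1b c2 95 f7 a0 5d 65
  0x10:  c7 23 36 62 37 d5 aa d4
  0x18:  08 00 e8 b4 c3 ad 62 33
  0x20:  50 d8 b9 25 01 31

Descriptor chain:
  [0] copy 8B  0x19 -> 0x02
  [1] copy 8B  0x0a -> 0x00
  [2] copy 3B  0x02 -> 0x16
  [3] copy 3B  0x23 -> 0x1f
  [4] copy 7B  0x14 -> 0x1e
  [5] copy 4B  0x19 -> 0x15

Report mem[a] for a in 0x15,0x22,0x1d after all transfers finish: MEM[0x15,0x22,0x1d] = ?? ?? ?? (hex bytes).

D0: mem[0x02..0x09] <- [00 e8 b4 c3 ad 62 33 50]
D1: mem[0x00..0x07] <- [c2 95 f7 a0 5d 65 c7 23]
D2: mem[0x16..0x18] <- [f7 a0 5d]
D3: mem[0x1f..0x21] <- [25 01 31]
D4: mem[0x1e..0x24] <- [37 d5 f7 a0 5d 00 e8]
D5: mem[0x15..0x18] <- [00 e8 b4 c3]
query mem[0x15]=0x00, mem[0x22]=0x5d, mem[0x1d]=0xad

MEM[0x15,0x22,0x1d] = 00 5d ad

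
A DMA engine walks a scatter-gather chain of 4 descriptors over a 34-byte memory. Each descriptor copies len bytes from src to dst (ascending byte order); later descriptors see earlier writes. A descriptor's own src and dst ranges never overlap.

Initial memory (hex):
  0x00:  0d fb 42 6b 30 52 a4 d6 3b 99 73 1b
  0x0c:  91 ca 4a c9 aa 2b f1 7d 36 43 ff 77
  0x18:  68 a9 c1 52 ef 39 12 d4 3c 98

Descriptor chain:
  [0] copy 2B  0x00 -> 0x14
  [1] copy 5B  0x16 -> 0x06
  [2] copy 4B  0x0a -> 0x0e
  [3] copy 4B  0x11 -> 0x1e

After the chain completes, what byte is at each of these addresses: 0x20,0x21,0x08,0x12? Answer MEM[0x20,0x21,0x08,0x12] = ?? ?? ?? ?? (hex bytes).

MEM[0x20,0x21,0x08,0x12] = 7d 0d 68 f1

[0] 0x00->0x14 len=2 : 0d fb
[1] 0x16->0x06 len=5 : ff 77 68 a9 c1
[2] 0x0a->0x0e len=4 : c1 1b 91 ca
[3] 0x11->0x1e len=4 : ca f1 7d 0d
query mem[0x20]=0x7d, mem[0x21]=0x0d, mem[0x08]=0x68, mem[0x12]=0xf1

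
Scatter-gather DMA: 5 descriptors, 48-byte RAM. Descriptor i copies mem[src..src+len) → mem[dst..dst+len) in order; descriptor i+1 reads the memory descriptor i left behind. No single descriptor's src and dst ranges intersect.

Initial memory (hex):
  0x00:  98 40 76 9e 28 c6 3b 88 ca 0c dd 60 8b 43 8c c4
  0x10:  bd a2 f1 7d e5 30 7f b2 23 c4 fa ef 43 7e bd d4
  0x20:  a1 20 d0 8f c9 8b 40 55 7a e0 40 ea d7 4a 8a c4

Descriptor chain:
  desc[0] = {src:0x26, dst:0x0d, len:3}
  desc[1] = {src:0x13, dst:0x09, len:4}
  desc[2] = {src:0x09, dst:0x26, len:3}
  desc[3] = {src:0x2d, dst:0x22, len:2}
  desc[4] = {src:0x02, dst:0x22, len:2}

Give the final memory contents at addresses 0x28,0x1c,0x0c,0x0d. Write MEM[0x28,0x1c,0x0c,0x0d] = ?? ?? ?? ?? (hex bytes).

#0 dst[0x0d+3] := {0x40,0x55,0x7a}
#1 dst[0x09+4] := {0x7d,0xe5,0x30,0x7f}
#2 dst[0x26+3] := {0x7d,0xe5,0x30}
#3 dst[0x22+2] := {0x4a,0x8a}
#4 dst[0x22+2] := {0x76,0x9e}
query mem[0x28]=0x30, mem[0x1c]=0x43, mem[0x0c]=0x7f, mem[0x0d]=0x40

MEM[0x28,0x1c,0x0c,0x0d] = 30 43 7f 40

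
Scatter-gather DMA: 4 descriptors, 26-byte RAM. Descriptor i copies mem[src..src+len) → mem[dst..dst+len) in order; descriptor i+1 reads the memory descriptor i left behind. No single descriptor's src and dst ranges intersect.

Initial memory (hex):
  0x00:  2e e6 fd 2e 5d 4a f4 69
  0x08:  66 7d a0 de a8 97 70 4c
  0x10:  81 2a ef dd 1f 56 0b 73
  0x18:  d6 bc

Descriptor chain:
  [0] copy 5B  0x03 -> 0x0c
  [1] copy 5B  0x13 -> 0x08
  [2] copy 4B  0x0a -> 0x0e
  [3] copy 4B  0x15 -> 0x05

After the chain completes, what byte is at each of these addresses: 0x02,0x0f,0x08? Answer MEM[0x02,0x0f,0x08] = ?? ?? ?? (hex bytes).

MEM[0x02,0x0f,0x08] = fd 0b d6

#0 dst[0x0c+5] := {0x2e,0x5d,0x4a,0xf4,0x69}
#1 dst[0x08+5] := {0xdd,0x1f,0x56,0x0b,0x73}
#2 dst[0x0e+4] := {0x56,0x0b,0x73,0x5d}
#3 dst[0x05+4] := {0x56,0x0b,0x73,0xd6}
query mem[0x02]=0xfd, mem[0x0f]=0x0b, mem[0x08]=0xd6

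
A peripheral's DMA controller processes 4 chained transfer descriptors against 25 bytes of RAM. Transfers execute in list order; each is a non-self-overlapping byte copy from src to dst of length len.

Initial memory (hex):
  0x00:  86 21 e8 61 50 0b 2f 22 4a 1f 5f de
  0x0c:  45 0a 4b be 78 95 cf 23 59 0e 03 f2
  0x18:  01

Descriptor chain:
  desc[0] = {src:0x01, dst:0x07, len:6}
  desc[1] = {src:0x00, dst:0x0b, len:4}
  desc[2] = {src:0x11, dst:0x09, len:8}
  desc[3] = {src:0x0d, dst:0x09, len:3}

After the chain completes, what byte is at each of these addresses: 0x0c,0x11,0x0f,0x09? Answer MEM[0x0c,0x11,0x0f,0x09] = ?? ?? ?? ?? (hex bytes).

  after D0: wrote 6B at 0x07 = 21e861500b2f
  after D1: wrote 4B at 0x0b = 8621e861
  after D2: wrote 8B at 0x09 = 95cf23590e03f201
  after D3: wrote 3B at 0x09 = 0e03f2
query mem[0x0c]=0x59, mem[0x11]=0x95, mem[0x0f]=0xf2, mem[0x09]=0x0e

MEM[0x0c,0x11,0x0f,0x09] = 59 95 f2 0e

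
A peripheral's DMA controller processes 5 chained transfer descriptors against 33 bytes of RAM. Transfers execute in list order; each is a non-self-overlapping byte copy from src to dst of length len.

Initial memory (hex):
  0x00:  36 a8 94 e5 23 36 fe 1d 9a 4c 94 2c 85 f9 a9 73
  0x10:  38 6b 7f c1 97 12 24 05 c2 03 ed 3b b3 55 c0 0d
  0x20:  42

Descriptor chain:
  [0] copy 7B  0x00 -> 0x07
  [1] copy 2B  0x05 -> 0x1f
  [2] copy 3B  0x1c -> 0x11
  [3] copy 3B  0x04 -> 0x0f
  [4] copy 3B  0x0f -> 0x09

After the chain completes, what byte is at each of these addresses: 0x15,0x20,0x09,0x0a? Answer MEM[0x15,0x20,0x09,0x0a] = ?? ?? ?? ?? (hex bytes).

  after D0: wrote 7B at 0x07 = 36a894e52336fe
  after D1: wrote 2B at 0x1f = 36fe
  after D2: wrote 3B at 0x11 = b355c0
  after D3: wrote 3B at 0x0f = 2336fe
  after D4: wrote 3B at 0x09 = 2336fe
query mem[0x15]=0x12, mem[0x20]=0xfe, mem[0x09]=0x23, mem[0x0a]=0x36

MEM[0x15,0x20,0x09,0x0a] = 12 fe 23 36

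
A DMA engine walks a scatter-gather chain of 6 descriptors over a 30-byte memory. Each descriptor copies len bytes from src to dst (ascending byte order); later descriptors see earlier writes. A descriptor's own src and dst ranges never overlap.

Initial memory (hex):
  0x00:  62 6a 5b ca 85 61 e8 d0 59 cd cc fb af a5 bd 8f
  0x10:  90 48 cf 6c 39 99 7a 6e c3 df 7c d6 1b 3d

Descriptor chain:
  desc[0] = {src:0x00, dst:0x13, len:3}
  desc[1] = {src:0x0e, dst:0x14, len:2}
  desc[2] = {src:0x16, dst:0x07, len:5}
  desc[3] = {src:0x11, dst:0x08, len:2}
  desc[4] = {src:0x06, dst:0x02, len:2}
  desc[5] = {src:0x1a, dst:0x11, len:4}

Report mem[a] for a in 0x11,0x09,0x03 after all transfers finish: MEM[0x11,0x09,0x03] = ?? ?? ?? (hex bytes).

#0 dst[0x13+3] := {0x62,0x6a,0x5b}
#1 dst[0x14+2] := {0xbd,0x8f}
#2 dst[0x07+5] := {0x7a,0x6e,0xc3,0xdf,0x7c}
#3 dst[0x08+2] := {0x48,0xcf}
#4 dst[0x02+2] := {0xe8,0x7a}
#5 dst[0x11+4] := {0x7c,0xd6,0x1b,0x3d}
query mem[0x11]=0x7c, mem[0x09]=0xcf, mem[0x03]=0x7a

MEM[0x11,0x09,0x03] = 7c cf 7a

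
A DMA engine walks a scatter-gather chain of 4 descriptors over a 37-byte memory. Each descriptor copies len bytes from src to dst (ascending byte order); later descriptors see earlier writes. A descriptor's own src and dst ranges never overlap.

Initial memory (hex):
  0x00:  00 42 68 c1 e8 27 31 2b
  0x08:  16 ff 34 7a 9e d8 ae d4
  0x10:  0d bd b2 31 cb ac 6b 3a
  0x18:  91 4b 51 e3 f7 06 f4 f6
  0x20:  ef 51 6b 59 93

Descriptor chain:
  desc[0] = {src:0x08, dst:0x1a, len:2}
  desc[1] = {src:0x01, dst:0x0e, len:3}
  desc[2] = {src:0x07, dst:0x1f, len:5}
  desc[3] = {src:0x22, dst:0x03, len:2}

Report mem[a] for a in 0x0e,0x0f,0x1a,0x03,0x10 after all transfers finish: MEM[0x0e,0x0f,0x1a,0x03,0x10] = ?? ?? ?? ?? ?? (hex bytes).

MEM[0x0e,0x0f,0x1a,0x03,0x10] = 42 68 16 34 c1

#0 dst[0x1a+2] := {0x16,0xff}
#1 dst[0x0e+3] := {0x42,0x68,0xc1}
#2 dst[0x1f+5] := {0x2b,0x16,0xff,0x34,0x7a}
#3 dst[0x03+2] := {0x34,0x7a}
query mem[0x0e]=0x42, mem[0x0f]=0x68, mem[0x1a]=0x16, mem[0x03]=0x34, mem[0x10]=0xc1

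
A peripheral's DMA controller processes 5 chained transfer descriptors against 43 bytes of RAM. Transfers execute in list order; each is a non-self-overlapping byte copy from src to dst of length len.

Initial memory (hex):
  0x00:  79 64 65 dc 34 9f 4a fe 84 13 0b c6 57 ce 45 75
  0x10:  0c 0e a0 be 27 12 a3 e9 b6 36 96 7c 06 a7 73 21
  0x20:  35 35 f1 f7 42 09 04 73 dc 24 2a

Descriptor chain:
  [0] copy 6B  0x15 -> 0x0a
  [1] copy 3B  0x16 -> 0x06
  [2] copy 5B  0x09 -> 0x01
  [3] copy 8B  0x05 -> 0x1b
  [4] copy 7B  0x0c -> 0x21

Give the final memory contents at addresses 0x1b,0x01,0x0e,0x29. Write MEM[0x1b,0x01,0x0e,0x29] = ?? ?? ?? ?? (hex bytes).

MEM[0x1b,0x01,0x0e,0x29] = b6 13 36 24

D0: mem[0x0a..0x0f] <- [12 a3 e9 b6 36 96]
D1: mem[0x06..0x08] <- [a3 e9 b6]
D2: mem[0x01..0x05] <- [13 12 a3 e9 b6]
D3: mem[0x1b..0x22] <- [b6 a3 e9 b6 13 12 a3 e9]
D4: mem[0x21..0x27] <- [e9 b6 36 96 0c 0e a0]
query mem[0x1b]=0xb6, mem[0x01]=0x13, mem[0x0e]=0x36, mem[0x29]=0x24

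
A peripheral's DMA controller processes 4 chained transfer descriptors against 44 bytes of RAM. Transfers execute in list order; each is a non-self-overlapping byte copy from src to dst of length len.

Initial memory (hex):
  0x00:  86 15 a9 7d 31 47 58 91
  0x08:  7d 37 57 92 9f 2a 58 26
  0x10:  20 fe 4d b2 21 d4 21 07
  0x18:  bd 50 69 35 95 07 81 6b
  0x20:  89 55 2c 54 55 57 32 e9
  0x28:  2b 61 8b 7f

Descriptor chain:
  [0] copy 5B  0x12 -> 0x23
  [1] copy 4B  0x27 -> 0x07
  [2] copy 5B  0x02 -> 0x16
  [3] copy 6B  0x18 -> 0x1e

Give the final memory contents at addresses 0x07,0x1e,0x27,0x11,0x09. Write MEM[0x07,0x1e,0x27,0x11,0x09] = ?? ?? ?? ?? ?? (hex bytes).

#0 dst[0x23+5] := {0x4d,0xb2,0x21,0xd4,0x21}
#1 dst[0x07+4] := {0x21,0x2b,0x61,0x8b}
#2 dst[0x16+5] := {0xa9,0x7d,0x31,0x47,0x58}
#3 dst[0x1e+6] := {0x31,0x47,0x58,0x35,0x95,0x07}
query mem[0x07]=0x21, mem[0x1e]=0x31, mem[0x27]=0x21, mem[0x11]=0xfe, mem[0x09]=0x61

MEM[0x07,0x1e,0x27,0x11,0x09] = 21 31 21 fe 61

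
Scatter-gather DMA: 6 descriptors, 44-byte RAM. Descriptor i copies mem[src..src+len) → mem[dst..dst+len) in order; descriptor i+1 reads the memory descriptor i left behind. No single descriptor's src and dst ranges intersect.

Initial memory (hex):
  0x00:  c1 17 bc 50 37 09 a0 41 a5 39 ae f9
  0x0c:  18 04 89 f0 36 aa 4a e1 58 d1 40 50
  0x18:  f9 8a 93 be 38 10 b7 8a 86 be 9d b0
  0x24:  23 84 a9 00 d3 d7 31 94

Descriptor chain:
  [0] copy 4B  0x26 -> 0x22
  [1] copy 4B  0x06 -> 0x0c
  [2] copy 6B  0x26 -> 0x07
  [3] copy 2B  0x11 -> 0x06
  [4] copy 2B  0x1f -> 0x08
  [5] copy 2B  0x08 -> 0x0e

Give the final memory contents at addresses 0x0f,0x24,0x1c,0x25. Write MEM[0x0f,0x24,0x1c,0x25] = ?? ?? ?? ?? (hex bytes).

[0] 0x26->0x22 len=4 : a9 00 d3 d7
[1] 0x06->0x0c len=4 : a0 41 a5 39
[2] 0x26->0x07 len=6 : a9 00 d3 d7 31 94
[3] 0x11->0x06 len=2 : aa 4a
[4] 0x1f->0x08 len=2 : 8a 86
[5] 0x08->0x0e len=2 : 8a 86
query mem[0x0f]=0x86, mem[0x24]=0xd3, mem[0x1c]=0x38, mem[0x25]=0xd7

MEM[0x0f,0x24,0x1c,0x25] = 86 d3 38 d7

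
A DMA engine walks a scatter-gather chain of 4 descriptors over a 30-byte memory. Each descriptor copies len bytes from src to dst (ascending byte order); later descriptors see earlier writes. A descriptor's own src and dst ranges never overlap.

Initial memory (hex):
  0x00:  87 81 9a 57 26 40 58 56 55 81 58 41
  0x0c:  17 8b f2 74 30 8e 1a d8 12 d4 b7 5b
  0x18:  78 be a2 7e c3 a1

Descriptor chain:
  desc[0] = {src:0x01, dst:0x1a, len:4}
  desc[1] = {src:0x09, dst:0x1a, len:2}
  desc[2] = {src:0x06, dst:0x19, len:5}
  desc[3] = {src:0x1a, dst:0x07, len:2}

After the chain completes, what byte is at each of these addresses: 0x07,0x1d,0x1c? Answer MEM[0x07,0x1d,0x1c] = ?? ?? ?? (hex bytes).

MEM[0x07,0x1d,0x1c] = 56 58 81

#0 dst[0x1a+4] := {0x81,0x9a,0x57,0x26}
#1 dst[0x1a+2] := {0x81,0x58}
#2 dst[0x19+5] := {0x58,0x56,0x55,0x81,0x58}
#3 dst[0x07+2] := {0x56,0x55}
query mem[0x07]=0x56, mem[0x1d]=0x58, mem[0x1c]=0x81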